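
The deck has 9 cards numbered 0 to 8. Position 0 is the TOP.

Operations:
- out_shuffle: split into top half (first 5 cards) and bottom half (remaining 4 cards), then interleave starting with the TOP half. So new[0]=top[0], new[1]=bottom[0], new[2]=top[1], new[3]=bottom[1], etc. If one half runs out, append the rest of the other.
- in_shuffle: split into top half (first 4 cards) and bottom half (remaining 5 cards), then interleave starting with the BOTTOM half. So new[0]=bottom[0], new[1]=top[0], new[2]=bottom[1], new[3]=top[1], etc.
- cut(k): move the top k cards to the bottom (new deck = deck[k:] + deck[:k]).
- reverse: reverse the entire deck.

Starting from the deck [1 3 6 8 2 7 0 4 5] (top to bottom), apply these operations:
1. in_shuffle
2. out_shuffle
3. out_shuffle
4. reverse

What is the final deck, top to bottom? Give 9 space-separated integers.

After op 1 (in_shuffle): [2 1 7 3 0 6 4 8 5]
After op 2 (out_shuffle): [2 6 1 4 7 8 3 5 0]
After op 3 (out_shuffle): [2 8 6 3 1 5 4 0 7]
After op 4 (reverse): [7 0 4 5 1 3 6 8 2]

Answer: 7 0 4 5 1 3 6 8 2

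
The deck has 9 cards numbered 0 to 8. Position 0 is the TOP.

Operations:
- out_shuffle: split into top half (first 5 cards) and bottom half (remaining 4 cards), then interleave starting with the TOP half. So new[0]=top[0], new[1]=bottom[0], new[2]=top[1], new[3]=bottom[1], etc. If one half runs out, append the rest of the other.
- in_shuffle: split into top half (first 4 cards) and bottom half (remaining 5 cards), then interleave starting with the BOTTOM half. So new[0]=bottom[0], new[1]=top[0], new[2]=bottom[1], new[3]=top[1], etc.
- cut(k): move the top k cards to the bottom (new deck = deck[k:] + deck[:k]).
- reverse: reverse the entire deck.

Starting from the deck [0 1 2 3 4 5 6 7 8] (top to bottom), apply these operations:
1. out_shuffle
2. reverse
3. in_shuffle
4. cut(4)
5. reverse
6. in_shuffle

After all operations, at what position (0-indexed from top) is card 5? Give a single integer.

Answer: 4

Derivation:
After op 1 (out_shuffle): [0 5 1 6 2 7 3 8 4]
After op 2 (reverse): [4 8 3 7 2 6 1 5 0]
After op 3 (in_shuffle): [2 4 6 8 1 3 5 7 0]
After op 4 (cut(4)): [1 3 5 7 0 2 4 6 8]
After op 5 (reverse): [8 6 4 2 0 7 5 3 1]
After op 6 (in_shuffle): [0 8 7 6 5 4 3 2 1]
Card 5 is at position 4.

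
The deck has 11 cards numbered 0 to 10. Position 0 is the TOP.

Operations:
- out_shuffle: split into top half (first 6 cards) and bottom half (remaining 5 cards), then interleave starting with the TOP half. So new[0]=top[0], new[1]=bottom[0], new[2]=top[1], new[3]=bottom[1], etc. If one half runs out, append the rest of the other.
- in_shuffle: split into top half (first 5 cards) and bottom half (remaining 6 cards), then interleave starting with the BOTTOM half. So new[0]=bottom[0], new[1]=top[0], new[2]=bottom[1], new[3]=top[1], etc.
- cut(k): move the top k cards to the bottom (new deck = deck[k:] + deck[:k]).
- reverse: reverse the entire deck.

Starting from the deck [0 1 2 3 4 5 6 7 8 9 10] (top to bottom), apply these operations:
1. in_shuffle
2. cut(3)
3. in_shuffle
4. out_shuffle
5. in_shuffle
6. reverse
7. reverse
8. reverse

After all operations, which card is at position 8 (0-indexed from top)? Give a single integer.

After op 1 (in_shuffle): [5 0 6 1 7 2 8 3 9 4 10]
After op 2 (cut(3)): [1 7 2 8 3 9 4 10 5 0 6]
After op 3 (in_shuffle): [9 1 4 7 10 2 5 8 0 3 6]
After op 4 (out_shuffle): [9 5 1 8 4 0 7 3 10 6 2]
After op 5 (in_shuffle): [0 9 7 5 3 1 10 8 6 4 2]
After op 6 (reverse): [2 4 6 8 10 1 3 5 7 9 0]
After op 7 (reverse): [0 9 7 5 3 1 10 8 6 4 2]
After op 8 (reverse): [2 4 6 8 10 1 3 5 7 9 0]
Position 8: card 7.

Answer: 7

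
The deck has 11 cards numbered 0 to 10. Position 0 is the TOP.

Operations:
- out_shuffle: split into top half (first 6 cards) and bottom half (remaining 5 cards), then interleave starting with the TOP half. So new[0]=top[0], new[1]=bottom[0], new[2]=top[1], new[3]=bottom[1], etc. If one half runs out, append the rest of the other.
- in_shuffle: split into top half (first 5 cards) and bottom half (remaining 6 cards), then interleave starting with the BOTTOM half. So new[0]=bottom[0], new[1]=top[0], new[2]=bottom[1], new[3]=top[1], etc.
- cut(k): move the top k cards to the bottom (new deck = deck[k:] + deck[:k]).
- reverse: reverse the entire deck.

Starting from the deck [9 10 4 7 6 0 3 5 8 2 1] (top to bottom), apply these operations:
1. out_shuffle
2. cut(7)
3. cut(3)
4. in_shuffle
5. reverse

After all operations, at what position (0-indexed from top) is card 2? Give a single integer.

After op 1 (out_shuffle): [9 3 10 5 4 8 7 2 6 1 0]
After op 2 (cut(7)): [2 6 1 0 9 3 10 5 4 8 7]
After op 3 (cut(3)): [0 9 3 10 5 4 8 7 2 6 1]
After op 4 (in_shuffle): [4 0 8 9 7 3 2 10 6 5 1]
After op 5 (reverse): [1 5 6 10 2 3 7 9 8 0 4]
Card 2 is at position 4.

Answer: 4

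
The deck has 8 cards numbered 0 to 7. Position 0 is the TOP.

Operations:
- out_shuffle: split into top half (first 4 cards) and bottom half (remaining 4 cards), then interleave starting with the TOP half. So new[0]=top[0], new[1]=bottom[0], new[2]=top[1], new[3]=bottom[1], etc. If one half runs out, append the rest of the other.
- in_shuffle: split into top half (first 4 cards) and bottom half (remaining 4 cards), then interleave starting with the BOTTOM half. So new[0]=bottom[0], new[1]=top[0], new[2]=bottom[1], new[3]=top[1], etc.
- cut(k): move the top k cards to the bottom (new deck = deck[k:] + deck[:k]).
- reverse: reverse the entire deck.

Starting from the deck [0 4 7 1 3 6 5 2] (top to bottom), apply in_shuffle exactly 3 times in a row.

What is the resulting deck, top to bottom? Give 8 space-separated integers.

Answer: 2 5 6 3 1 7 4 0

Derivation:
After op 1 (in_shuffle): [3 0 6 4 5 7 2 1]
After op 2 (in_shuffle): [5 3 7 0 2 6 1 4]
After op 3 (in_shuffle): [2 5 6 3 1 7 4 0]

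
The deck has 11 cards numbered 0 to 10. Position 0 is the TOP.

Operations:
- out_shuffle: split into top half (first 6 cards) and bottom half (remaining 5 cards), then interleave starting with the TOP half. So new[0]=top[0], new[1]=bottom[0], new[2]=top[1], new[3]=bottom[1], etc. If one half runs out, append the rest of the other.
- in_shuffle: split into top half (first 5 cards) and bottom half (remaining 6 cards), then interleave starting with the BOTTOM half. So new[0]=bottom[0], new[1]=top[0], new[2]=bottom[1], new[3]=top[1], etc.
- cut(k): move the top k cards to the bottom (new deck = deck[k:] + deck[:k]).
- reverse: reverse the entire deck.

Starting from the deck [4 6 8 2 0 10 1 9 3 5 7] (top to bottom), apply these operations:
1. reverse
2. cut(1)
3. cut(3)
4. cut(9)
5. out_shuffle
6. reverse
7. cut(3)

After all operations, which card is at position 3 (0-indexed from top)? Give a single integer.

Answer: 1

Derivation:
After op 1 (reverse): [7 5 3 9 1 10 0 2 8 6 4]
After op 2 (cut(1)): [5 3 9 1 10 0 2 8 6 4 7]
After op 3 (cut(3)): [1 10 0 2 8 6 4 7 5 3 9]
After op 4 (cut(9)): [3 9 1 10 0 2 8 6 4 7 5]
After op 5 (out_shuffle): [3 8 9 6 1 4 10 7 0 5 2]
After op 6 (reverse): [2 5 0 7 10 4 1 6 9 8 3]
After op 7 (cut(3)): [7 10 4 1 6 9 8 3 2 5 0]
Position 3: card 1.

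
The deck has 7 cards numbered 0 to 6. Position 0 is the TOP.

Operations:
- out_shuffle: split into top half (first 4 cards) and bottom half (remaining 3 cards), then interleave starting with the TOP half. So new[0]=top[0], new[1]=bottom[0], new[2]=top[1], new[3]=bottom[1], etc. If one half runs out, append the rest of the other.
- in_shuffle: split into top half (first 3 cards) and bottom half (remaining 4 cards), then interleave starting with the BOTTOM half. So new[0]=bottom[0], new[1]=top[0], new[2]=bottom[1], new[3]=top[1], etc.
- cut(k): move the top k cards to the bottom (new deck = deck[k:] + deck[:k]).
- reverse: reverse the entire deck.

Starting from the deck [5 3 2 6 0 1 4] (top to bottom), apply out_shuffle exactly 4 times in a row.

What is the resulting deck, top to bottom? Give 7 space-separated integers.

After op 1 (out_shuffle): [5 0 3 1 2 4 6]
After op 2 (out_shuffle): [5 2 0 4 3 6 1]
After op 3 (out_shuffle): [5 3 2 6 0 1 4]
After op 4 (out_shuffle): [5 0 3 1 2 4 6]

Answer: 5 0 3 1 2 4 6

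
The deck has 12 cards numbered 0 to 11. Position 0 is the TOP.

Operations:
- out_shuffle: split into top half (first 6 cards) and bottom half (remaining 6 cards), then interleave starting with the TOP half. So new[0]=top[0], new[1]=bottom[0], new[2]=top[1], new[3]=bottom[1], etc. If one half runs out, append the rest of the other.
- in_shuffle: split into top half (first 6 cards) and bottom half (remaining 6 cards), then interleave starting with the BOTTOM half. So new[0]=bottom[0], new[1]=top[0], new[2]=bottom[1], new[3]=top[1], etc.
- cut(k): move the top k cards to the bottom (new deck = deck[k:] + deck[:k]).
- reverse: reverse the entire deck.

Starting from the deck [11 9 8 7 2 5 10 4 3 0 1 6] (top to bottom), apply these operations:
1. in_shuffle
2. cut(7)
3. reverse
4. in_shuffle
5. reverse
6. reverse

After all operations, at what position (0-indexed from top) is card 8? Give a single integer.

Answer: 3

Derivation:
After op 1 (in_shuffle): [10 11 4 9 3 8 0 7 1 2 6 5]
After op 2 (cut(7)): [7 1 2 6 5 10 11 4 9 3 8 0]
After op 3 (reverse): [0 8 3 9 4 11 10 5 6 2 1 7]
After op 4 (in_shuffle): [10 0 5 8 6 3 2 9 1 4 7 11]
After op 5 (reverse): [11 7 4 1 9 2 3 6 8 5 0 10]
After op 6 (reverse): [10 0 5 8 6 3 2 9 1 4 7 11]
Card 8 is at position 3.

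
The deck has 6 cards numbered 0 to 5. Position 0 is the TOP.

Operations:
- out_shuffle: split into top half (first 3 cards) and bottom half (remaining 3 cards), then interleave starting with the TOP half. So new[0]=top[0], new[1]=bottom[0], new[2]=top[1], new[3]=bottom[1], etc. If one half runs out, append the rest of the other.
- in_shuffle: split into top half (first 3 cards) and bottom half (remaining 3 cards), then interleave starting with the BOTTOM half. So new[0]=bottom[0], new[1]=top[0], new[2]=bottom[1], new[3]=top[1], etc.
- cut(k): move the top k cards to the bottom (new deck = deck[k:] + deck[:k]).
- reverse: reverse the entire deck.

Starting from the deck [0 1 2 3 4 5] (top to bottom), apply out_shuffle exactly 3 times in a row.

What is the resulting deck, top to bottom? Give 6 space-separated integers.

After op 1 (out_shuffle): [0 3 1 4 2 5]
After op 2 (out_shuffle): [0 4 3 2 1 5]
After op 3 (out_shuffle): [0 2 4 1 3 5]

Answer: 0 2 4 1 3 5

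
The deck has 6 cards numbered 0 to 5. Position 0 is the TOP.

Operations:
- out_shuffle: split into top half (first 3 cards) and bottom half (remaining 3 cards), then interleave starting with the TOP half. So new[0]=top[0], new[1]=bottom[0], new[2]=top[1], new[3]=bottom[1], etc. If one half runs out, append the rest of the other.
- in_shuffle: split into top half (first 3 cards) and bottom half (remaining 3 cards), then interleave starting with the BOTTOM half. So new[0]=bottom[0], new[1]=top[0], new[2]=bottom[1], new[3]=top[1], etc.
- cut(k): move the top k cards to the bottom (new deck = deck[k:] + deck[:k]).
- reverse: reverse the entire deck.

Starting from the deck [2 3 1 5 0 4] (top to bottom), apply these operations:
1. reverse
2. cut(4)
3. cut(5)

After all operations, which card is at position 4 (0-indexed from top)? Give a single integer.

Answer: 0

Derivation:
After op 1 (reverse): [4 0 5 1 3 2]
After op 2 (cut(4)): [3 2 4 0 5 1]
After op 3 (cut(5)): [1 3 2 4 0 5]
Position 4: card 0.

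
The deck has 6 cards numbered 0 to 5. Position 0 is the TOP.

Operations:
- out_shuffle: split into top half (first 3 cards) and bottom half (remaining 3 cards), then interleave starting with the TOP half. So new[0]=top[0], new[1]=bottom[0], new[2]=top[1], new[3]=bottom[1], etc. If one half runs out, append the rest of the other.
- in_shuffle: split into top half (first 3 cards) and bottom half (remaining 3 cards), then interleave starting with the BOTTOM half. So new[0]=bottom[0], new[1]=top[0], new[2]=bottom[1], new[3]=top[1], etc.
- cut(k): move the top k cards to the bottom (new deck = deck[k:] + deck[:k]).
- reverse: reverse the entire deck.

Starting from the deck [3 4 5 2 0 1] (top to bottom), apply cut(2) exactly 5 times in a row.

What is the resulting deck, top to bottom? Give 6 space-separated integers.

Answer: 0 1 3 4 5 2

Derivation:
After op 1 (cut(2)): [5 2 0 1 3 4]
After op 2 (cut(2)): [0 1 3 4 5 2]
After op 3 (cut(2)): [3 4 5 2 0 1]
After op 4 (cut(2)): [5 2 0 1 3 4]
After op 5 (cut(2)): [0 1 3 4 5 2]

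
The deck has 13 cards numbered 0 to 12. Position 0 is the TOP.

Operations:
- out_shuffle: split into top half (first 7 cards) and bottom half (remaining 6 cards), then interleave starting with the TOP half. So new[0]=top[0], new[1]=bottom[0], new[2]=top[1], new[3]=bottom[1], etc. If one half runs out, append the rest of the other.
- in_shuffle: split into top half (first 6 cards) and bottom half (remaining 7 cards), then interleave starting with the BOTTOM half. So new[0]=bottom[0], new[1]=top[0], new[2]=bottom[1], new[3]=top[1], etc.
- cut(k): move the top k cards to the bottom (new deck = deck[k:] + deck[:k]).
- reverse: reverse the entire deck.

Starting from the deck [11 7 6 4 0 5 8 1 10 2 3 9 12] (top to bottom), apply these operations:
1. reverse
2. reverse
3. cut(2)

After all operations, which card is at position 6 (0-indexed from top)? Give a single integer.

After op 1 (reverse): [12 9 3 2 10 1 8 5 0 4 6 7 11]
After op 2 (reverse): [11 7 6 4 0 5 8 1 10 2 3 9 12]
After op 3 (cut(2)): [6 4 0 5 8 1 10 2 3 9 12 11 7]
Position 6: card 10.

Answer: 10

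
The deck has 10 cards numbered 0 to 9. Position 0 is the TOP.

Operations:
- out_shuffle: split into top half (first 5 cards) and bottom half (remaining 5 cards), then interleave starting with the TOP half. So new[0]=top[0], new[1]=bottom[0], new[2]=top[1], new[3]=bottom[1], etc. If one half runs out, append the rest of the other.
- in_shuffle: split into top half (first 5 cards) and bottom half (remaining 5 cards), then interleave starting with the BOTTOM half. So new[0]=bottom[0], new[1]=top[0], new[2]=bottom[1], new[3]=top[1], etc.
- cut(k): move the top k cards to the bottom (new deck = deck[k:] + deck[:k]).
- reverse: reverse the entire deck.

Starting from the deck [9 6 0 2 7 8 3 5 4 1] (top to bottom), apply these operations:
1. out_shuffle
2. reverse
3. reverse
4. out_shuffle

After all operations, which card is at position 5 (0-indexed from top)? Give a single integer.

After op 1 (out_shuffle): [9 8 6 3 0 5 2 4 7 1]
After op 2 (reverse): [1 7 4 2 5 0 3 6 8 9]
After op 3 (reverse): [9 8 6 3 0 5 2 4 7 1]
After op 4 (out_shuffle): [9 5 8 2 6 4 3 7 0 1]
Position 5: card 4.

Answer: 4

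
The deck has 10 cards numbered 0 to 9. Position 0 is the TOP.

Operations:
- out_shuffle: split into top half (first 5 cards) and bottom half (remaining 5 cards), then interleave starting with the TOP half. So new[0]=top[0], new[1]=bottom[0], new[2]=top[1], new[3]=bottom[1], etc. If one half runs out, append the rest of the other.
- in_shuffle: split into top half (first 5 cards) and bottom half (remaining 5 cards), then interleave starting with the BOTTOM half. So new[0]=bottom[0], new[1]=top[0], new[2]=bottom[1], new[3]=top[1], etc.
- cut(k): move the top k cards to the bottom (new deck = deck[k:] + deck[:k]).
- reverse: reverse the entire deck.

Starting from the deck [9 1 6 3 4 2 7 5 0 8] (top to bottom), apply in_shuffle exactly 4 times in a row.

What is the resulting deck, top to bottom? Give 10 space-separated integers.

After op 1 (in_shuffle): [2 9 7 1 5 6 0 3 8 4]
After op 2 (in_shuffle): [6 2 0 9 3 7 8 1 4 5]
After op 3 (in_shuffle): [7 6 8 2 1 0 4 9 5 3]
After op 4 (in_shuffle): [0 7 4 6 9 8 5 2 3 1]

Answer: 0 7 4 6 9 8 5 2 3 1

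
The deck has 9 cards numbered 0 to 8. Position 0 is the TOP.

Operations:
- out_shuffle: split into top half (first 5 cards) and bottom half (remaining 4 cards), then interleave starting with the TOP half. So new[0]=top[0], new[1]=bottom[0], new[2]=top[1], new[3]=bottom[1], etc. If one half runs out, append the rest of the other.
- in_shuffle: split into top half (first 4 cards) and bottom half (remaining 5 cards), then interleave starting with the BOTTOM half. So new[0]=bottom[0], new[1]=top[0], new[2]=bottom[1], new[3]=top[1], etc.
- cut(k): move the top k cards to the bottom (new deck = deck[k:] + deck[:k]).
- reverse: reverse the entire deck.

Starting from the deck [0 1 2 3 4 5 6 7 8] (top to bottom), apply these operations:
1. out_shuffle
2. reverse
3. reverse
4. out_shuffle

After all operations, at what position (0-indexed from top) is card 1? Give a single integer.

Answer: 4

Derivation:
After op 1 (out_shuffle): [0 5 1 6 2 7 3 8 4]
After op 2 (reverse): [4 8 3 7 2 6 1 5 0]
After op 3 (reverse): [0 5 1 6 2 7 3 8 4]
After op 4 (out_shuffle): [0 7 5 3 1 8 6 4 2]
Card 1 is at position 4.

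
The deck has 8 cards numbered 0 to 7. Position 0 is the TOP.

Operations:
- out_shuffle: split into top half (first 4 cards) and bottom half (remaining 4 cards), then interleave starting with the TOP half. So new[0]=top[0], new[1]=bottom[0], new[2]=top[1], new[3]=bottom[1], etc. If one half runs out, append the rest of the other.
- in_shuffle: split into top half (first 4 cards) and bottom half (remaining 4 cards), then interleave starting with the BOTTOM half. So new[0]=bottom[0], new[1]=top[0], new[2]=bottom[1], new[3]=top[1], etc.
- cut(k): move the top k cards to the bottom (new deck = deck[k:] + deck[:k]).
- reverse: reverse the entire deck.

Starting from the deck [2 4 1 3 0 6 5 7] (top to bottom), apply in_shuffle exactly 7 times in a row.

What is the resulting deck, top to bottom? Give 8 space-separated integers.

After op 1 (in_shuffle): [0 2 6 4 5 1 7 3]
After op 2 (in_shuffle): [5 0 1 2 7 6 3 4]
After op 3 (in_shuffle): [7 5 6 0 3 1 4 2]
After op 4 (in_shuffle): [3 7 1 5 4 6 2 0]
After op 5 (in_shuffle): [4 3 6 7 2 1 0 5]
After op 6 (in_shuffle): [2 4 1 3 0 6 5 7]
After op 7 (in_shuffle): [0 2 6 4 5 1 7 3]

Answer: 0 2 6 4 5 1 7 3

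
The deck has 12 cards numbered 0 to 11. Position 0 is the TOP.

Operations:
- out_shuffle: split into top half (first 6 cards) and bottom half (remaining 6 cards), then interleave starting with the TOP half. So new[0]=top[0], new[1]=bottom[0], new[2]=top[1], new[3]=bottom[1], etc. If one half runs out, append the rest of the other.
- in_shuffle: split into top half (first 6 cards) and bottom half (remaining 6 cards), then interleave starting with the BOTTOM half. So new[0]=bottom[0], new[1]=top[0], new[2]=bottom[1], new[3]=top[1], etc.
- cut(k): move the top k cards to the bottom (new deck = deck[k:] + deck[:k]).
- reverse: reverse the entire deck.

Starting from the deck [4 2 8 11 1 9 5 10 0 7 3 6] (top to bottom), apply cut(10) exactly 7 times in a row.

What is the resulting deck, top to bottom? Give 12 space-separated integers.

After op 1 (cut(10)): [3 6 4 2 8 11 1 9 5 10 0 7]
After op 2 (cut(10)): [0 7 3 6 4 2 8 11 1 9 5 10]
After op 3 (cut(10)): [5 10 0 7 3 6 4 2 8 11 1 9]
After op 4 (cut(10)): [1 9 5 10 0 7 3 6 4 2 8 11]
After op 5 (cut(10)): [8 11 1 9 5 10 0 7 3 6 4 2]
After op 6 (cut(10)): [4 2 8 11 1 9 5 10 0 7 3 6]
After op 7 (cut(10)): [3 6 4 2 8 11 1 9 5 10 0 7]

Answer: 3 6 4 2 8 11 1 9 5 10 0 7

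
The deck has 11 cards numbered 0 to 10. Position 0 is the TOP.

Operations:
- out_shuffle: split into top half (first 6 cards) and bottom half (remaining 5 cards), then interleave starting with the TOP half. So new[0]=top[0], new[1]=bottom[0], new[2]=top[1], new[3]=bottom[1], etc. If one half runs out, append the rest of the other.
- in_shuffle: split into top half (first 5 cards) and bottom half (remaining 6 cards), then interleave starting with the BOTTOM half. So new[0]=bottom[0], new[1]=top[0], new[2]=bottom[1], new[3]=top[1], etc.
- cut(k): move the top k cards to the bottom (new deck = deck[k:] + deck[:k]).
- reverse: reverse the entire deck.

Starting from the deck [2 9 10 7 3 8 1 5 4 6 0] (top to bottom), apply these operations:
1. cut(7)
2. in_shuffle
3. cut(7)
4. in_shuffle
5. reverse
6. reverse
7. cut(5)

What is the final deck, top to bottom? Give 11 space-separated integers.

After op 1 (cut(7)): [5 4 6 0 2 9 10 7 3 8 1]
After op 2 (in_shuffle): [9 5 10 4 7 6 3 0 8 2 1]
After op 3 (cut(7)): [0 8 2 1 9 5 10 4 7 6 3]
After op 4 (in_shuffle): [5 0 10 8 4 2 7 1 6 9 3]
After op 5 (reverse): [3 9 6 1 7 2 4 8 10 0 5]
After op 6 (reverse): [5 0 10 8 4 2 7 1 6 9 3]
After op 7 (cut(5)): [2 7 1 6 9 3 5 0 10 8 4]

Answer: 2 7 1 6 9 3 5 0 10 8 4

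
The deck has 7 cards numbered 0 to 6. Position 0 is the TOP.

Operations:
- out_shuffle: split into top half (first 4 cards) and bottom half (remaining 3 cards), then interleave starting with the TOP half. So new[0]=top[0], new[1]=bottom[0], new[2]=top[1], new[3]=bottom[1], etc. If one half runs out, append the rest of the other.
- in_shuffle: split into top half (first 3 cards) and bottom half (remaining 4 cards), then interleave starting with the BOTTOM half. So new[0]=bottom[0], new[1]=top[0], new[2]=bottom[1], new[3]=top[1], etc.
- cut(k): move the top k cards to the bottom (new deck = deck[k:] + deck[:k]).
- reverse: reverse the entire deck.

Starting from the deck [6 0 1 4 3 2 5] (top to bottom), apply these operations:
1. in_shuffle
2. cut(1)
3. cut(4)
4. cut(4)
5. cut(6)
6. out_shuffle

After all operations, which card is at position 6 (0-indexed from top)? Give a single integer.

Answer: 2

Derivation:
After op 1 (in_shuffle): [4 6 3 0 2 1 5]
After op 2 (cut(1)): [6 3 0 2 1 5 4]
After op 3 (cut(4)): [1 5 4 6 3 0 2]
After op 4 (cut(4)): [3 0 2 1 5 4 6]
After op 5 (cut(6)): [6 3 0 2 1 5 4]
After op 6 (out_shuffle): [6 1 3 5 0 4 2]
Position 6: card 2.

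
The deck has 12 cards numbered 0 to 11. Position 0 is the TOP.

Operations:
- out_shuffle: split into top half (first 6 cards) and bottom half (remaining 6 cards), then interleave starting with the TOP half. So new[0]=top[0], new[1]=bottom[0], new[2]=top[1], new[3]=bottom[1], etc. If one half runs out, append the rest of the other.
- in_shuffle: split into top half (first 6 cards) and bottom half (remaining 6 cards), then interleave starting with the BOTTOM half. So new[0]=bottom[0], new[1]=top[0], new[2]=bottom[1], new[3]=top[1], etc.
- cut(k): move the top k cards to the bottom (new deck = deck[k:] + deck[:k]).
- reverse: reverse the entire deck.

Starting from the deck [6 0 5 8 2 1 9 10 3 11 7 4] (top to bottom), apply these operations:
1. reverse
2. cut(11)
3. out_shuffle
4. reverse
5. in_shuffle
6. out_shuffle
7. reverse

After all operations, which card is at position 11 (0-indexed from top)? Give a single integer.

Answer: 2

Derivation:
After op 1 (reverse): [4 7 11 3 10 9 1 2 8 5 0 6]
After op 2 (cut(11)): [6 4 7 11 3 10 9 1 2 8 5 0]
After op 3 (out_shuffle): [6 9 4 1 7 2 11 8 3 5 10 0]
After op 4 (reverse): [0 10 5 3 8 11 2 7 1 4 9 6]
After op 5 (in_shuffle): [2 0 7 10 1 5 4 3 9 8 6 11]
After op 6 (out_shuffle): [2 4 0 3 7 9 10 8 1 6 5 11]
After op 7 (reverse): [11 5 6 1 8 10 9 7 3 0 4 2]
Position 11: card 2.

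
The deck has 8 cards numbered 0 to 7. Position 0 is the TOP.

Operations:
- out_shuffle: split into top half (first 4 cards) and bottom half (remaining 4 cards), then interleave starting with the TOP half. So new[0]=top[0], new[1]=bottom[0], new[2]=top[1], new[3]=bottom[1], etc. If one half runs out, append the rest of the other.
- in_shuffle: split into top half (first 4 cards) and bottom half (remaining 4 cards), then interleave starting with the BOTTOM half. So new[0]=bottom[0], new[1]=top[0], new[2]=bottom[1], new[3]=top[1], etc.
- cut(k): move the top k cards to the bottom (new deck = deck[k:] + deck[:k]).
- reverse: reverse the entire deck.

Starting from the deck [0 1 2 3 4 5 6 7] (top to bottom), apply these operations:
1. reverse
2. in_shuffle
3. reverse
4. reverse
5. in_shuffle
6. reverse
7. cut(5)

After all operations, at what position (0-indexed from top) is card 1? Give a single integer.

Answer: 2

Derivation:
After op 1 (reverse): [7 6 5 4 3 2 1 0]
After op 2 (in_shuffle): [3 7 2 6 1 5 0 4]
After op 3 (reverse): [4 0 5 1 6 2 7 3]
After op 4 (reverse): [3 7 2 6 1 5 0 4]
After op 5 (in_shuffle): [1 3 5 7 0 2 4 6]
After op 6 (reverse): [6 4 2 0 7 5 3 1]
After op 7 (cut(5)): [5 3 1 6 4 2 0 7]
Card 1 is at position 2.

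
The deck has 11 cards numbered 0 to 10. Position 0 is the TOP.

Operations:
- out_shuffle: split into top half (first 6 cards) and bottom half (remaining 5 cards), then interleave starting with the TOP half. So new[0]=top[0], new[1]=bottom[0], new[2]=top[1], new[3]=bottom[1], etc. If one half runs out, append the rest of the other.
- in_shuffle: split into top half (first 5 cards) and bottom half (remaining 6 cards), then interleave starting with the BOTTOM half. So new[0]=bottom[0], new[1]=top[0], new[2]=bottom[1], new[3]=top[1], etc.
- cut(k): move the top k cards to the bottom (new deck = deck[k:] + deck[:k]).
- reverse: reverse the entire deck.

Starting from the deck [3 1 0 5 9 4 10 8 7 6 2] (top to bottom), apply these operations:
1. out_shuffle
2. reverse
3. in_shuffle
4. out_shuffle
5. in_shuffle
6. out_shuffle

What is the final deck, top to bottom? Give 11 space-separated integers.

Answer: 10 8 7 6 2 3 1 0 5 9 4

Derivation:
After op 1 (out_shuffle): [3 10 1 8 0 7 5 6 9 2 4]
After op 2 (reverse): [4 2 9 6 5 7 0 8 1 10 3]
After op 3 (in_shuffle): [7 4 0 2 8 9 1 6 10 5 3]
After op 4 (out_shuffle): [7 1 4 6 0 10 2 5 8 3 9]
After op 5 (in_shuffle): [10 7 2 1 5 4 8 6 3 0 9]
After op 6 (out_shuffle): [10 8 7 6 2 3 1 0 5 9 4]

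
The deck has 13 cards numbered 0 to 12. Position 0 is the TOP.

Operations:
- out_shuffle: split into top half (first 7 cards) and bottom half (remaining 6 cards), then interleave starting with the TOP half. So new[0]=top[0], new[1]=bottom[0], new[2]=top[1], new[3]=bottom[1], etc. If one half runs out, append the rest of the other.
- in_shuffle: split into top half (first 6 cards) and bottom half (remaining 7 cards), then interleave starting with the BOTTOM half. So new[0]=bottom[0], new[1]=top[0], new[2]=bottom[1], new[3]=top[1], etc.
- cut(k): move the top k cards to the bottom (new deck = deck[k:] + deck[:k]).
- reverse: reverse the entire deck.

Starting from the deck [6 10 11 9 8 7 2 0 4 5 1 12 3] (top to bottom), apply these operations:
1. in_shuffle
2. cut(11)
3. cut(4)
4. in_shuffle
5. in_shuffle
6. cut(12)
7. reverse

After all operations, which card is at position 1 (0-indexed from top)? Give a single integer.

Answer: 9

Derivation:
After op 1 (in_shuffle): [2 6 0 10 4 11 5 9 1 8 12 7 3]
After op 2 (cut(11)): [7 3 2 6 0 10 4 11 5 9 1 8 12]
After op 3 (cut(4)): [0 10 4 11 5 9 1 8 12 7 3 2 6]
After op 4 (in_shuffle): [1 0 8 10 12 4 7 11 3 5 2 9 6]
After op 5 (in_shuffle): [7 1 11 0 3 8 5 10 2 12 9 4 6]
After op 6 (cut(12)): [6 7 1 11 0 3 8 5 10 2 12 9 4]
After op 7 (reverse): [4 9 12 2 10 5 8 3 0 11 1 7 6]
Position 1: card 9.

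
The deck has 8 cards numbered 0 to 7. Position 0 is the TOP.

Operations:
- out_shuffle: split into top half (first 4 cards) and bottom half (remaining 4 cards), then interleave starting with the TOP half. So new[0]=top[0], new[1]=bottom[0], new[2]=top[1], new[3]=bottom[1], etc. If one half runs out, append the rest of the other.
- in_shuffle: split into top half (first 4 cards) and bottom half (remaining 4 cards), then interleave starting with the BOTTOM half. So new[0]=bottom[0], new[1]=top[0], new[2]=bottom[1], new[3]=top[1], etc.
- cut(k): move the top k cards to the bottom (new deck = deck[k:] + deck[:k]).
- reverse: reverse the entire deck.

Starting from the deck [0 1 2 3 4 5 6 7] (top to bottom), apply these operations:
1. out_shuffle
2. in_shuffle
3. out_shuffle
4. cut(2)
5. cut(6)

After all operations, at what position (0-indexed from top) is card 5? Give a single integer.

Answer: 7

Derivation:
After op 1 (out_shuffle): [0 4 1 5 2 6 3 7]
After op 2 (in_shuffle): [2 0 6 4 3 1 7 5]
After op 3 (out_shuffle): [2 3 0 1 6 7 4 5]
After op 4 (cut(2)): [0 1 6 7 4 5 2 3]
After op 5 (cut(6)): [2 3 0 1 6 7 4 5]
Card 5 is at position 7.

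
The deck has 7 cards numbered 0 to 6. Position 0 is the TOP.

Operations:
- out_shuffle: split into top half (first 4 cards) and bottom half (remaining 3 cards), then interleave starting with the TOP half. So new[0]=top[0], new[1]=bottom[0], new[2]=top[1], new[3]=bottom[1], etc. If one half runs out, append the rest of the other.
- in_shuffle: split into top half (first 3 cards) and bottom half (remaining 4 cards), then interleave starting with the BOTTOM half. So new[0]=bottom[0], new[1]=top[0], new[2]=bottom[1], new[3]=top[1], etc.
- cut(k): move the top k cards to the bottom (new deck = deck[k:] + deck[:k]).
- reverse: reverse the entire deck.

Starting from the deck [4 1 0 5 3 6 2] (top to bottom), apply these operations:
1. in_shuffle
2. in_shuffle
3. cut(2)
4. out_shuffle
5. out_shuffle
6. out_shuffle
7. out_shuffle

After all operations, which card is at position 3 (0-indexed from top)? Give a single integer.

After op 1 (in_shuffle): [5 4 3 1 6 0 2]
After op 2 (in_shuffle): [1 5 6 4 0 3 2]
After op 3 (cut(2)): [6 4 0 3 2 1 5]
After op 4 (out_shuffle): [6 2 4 1 0 5 3]
After op 5 (out_shuffle): [6 0 2 5 4 3 1]
After op 6 (out_shuffle): [6 4 0 3 2 1 5]
After op 7 (out_shuffle): [6 2 4 1 0 5 3]
Position 3: card 1.

Answer: 1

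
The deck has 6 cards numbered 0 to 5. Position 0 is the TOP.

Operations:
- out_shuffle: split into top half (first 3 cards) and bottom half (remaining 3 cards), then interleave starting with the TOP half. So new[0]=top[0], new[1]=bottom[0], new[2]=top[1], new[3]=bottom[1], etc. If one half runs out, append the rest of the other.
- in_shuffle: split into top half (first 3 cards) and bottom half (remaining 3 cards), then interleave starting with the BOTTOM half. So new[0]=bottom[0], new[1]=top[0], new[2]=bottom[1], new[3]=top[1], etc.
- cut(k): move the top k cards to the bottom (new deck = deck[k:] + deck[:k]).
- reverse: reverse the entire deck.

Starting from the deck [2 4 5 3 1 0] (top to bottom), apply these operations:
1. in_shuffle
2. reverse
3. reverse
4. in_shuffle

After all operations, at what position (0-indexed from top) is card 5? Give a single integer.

Answer: 4

Derivation:
After op 1 (in_shuffle): [3 2 1 4 0 5]
After op 2 (reverse): [5 0 4 1 2 3]
After op 3 (reverse): [3 2 1 4 0 5]
After op 4 (in_shuffle): [4 3 0 2 5 1]
Card 5 is at position 4.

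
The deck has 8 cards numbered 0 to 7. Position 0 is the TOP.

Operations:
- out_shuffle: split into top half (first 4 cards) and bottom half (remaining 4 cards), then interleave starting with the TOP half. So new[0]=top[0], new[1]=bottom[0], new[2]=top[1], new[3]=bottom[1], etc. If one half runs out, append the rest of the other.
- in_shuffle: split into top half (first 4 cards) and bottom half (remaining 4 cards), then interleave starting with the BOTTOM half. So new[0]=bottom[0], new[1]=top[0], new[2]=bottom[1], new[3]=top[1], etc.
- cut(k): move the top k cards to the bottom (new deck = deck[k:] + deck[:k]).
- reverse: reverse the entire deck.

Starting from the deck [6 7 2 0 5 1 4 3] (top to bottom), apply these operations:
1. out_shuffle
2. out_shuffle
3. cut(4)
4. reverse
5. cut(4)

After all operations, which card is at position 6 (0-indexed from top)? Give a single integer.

Answer: 2

Derivation:
After op 1 (out_shuffle): [6 5 7 1 2 4 0 3]
After op 2 (out_shuffle): [6 2 5 4 7 0 1 3]
After op 3 (cut(4)): [7 0 1 3 6 2 5 4]
After op 4 (reverse): [4 5 2 6 3 1 0 7]
After op 5 (cut(4)): [3 1 0 7 4 5 2 6]
Position 6: card 2.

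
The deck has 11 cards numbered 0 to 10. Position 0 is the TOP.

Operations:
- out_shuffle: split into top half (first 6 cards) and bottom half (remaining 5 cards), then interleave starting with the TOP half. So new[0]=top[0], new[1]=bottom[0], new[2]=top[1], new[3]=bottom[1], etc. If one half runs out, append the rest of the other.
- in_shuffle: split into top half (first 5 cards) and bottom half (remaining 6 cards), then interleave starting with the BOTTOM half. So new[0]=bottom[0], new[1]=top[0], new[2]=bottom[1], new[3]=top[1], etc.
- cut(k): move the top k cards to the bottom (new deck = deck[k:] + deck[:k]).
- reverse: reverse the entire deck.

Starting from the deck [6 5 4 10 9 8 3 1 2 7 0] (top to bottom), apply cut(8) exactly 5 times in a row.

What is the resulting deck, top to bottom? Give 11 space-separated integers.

After op 1 (cut(8)): [2 7 0 6 5 4 10 9 8 3 1]
After op 2 (cut(8)): [8 3 1 2 7 0 6 5 4 10 9]
After op 3 (cut(8)): [4 10 9 8 3 1 2 7 0 6 5]
After op 4 (cut(8)): [0 6 5 4 10 9 8 3 1 2 7]
After op 5 (cut(8)): [1 2 7 0 6 5 4 10 9 8 3]

Answer: 1 2 7 0 6 5 4 10 9 8 3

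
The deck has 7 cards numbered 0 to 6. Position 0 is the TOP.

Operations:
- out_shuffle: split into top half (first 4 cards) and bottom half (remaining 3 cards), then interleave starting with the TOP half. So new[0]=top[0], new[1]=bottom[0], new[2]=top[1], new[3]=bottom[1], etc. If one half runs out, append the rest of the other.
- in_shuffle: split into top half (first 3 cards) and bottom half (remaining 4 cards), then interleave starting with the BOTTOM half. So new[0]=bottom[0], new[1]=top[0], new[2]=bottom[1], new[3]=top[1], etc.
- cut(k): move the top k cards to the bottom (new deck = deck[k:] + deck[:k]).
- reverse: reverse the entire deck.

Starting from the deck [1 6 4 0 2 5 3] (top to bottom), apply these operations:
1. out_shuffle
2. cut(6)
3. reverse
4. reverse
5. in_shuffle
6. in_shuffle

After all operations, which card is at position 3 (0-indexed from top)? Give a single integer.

Answer: 0

Derivation:
After op 1 (out_shuffle): [1 2 6 5 4 3 0]
After op 2 (cut(6)): [0 1 2 6 5 4 3]
After op 3 (reverse): [3 4 5 6 2 1 0]
After op 4 (reverse): [0 1 2 6 5 4 3]
After op 5 (in_shuffle): [6 0 5 1 4 2 3]
After op 6 (in_shuffle): [1 6 4 0 2 5 3]
Position 3: card 0.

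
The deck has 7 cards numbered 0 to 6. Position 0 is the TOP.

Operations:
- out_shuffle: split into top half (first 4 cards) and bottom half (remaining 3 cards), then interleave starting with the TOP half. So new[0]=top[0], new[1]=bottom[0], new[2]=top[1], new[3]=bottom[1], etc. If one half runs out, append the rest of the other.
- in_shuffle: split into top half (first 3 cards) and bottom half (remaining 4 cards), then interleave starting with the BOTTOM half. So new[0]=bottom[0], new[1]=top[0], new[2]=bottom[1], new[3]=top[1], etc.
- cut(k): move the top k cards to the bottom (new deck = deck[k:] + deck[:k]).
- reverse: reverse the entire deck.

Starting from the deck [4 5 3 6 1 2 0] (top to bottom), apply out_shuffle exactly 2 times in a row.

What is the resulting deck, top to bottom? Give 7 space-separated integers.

Answer: 4 3 1 0 5 6 2

Derivation:
After op 1 (out_shuffle): [4 1 5 2 3 0 6]
After op 2 (out_shuffle): [4 3 1 0 5 6 2]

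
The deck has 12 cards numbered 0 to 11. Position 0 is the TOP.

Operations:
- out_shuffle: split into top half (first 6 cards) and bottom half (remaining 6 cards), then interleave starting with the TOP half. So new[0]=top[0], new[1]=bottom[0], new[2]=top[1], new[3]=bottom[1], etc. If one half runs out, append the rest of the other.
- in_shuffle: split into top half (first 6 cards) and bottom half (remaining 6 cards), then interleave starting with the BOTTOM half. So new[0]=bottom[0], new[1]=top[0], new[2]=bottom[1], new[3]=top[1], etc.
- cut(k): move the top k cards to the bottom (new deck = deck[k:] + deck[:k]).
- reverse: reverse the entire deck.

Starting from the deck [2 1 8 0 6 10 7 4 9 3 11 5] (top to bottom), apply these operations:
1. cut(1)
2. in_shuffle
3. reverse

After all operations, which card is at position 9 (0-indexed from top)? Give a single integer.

After op 1 (cut(1)): [1 8 0 6 10 7 4 9 3 11 5 2]
After op 2 (in_shuffle): [4 1 9 8 3 0 11 6 5 10 2 7]
After op 3 (reverse): [7 2 10 5 6 11 0 3 8 9 1 4]
Position 9: card 9.

Answer: 9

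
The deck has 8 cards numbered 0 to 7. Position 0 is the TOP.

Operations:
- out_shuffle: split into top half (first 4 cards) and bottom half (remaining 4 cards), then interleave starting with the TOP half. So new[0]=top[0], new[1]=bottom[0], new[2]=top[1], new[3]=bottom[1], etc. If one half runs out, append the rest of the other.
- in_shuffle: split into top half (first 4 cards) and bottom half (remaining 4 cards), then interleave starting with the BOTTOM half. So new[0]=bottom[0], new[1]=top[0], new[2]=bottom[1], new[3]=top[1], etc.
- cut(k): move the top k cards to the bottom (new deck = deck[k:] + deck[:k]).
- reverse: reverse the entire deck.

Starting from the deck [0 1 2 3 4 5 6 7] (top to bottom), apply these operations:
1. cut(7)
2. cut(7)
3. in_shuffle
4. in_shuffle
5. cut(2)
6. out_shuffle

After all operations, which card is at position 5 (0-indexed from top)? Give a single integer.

Answer: 4

Derivation:
After op 1 (cut(7)): [7 0 1 2 3 4 5 6]
After op 2 (cut(7)): [6 7 0 1 2 3 4 5]
After op 3 (in_shuffle): [2 6 3 7 4 0 5 1]
After op 4 (in_shuffle): [4 2 0 6 5 3 1 7]
After op 5 (cut(2)): [0 6 5 3 1 7 4 2]
After op 6 (out_shuffle): [0 1 6 7 5 4 3 2]
Position 5: card 4.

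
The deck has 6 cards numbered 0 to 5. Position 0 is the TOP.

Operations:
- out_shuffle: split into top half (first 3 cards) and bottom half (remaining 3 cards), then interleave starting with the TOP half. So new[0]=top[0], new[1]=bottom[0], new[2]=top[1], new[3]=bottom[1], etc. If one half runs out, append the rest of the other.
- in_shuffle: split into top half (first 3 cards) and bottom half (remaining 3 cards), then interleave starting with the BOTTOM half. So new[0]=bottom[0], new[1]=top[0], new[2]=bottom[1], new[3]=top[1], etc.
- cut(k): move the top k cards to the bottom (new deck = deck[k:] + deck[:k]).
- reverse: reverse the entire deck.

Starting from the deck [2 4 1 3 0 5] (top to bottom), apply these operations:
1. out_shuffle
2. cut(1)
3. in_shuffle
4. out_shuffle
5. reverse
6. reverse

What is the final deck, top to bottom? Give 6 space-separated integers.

Answer: 1 4 3 2 5 0

Derivation:
After op 1 (out_shuffle): [2 3 4 0 1 5]
After op 2 (cut(1)): [3 4 0 1 5 2]
After op 3 (in_shuffle): [1 3 5 4 2 0]
After op 4 (out_shuffle): [1 4 3 2 5 0]
After op 5 (reverse): [0 5 2 3 4 1]
After op 6 (reverse): [1 4 3 2 5 0]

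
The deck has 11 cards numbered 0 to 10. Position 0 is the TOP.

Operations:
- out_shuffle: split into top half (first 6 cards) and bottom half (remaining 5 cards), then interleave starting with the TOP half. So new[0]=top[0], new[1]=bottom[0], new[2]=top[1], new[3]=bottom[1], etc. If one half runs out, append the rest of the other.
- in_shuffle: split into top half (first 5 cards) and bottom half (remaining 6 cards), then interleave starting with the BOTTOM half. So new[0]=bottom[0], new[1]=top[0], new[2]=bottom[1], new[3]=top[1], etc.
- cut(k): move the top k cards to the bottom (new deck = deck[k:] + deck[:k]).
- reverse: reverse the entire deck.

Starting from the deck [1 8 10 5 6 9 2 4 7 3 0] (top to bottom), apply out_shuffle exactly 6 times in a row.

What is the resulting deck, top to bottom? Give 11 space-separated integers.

After op 1 (out_shuffle): [1 2 8 4 10 7 5 3 6 0 9]
After op 2 (out_shuffle): [1 5 2 3 8 6 4 0 10 9 7]
After op 3 (out_shuffle): [1 4 5 0 2 10 3 9 8 7 6]
After op 4 (out_shuffle): [1 3 4 9 5 8 0 7 2 6 10]
After op 5 (out_shuffle): [1 0 3 7 4 2 9 6 5 10 8]
After op 6 (out_shuffle): [1 9 0 6 3 5 7 10 4 8 2]

Answer: 1 9 0 6 3 5 7 10 4 8 2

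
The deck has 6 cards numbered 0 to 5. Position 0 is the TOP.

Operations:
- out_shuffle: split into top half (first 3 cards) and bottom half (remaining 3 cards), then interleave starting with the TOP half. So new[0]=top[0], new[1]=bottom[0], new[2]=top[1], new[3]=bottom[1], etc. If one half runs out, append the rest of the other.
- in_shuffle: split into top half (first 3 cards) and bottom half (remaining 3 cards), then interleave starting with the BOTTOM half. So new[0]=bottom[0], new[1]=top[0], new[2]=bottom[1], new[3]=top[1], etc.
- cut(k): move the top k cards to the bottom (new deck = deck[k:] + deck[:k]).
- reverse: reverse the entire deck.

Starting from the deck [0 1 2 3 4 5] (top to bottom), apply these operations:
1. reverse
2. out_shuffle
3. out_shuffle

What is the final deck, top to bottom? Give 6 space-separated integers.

After op 1 (reverse): [5 4 3 2 1 0]
After op 2 (out_shuffle): [5 2 4 1 3 0]
After op 3 (out_shuffle): [5 1 2 3 4 0]

Answer: 5 1 2 3 4 0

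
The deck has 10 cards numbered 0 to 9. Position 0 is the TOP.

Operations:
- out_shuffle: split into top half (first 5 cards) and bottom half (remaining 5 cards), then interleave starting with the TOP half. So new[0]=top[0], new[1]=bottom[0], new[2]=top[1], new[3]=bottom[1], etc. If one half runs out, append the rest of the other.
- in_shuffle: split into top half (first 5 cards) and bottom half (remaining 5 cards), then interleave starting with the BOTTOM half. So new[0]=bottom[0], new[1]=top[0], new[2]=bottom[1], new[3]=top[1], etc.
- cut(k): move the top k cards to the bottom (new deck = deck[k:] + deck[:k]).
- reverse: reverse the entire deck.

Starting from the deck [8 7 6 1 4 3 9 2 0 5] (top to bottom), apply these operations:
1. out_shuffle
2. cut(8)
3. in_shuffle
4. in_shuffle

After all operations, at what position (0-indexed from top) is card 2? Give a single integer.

After op 1 (out_shuffle): [8 3 7 9 6 2 1 0 4 5]
After op 2 (cut(8)): [4 5 8 3 7 9 6 2 1 0]
After op 3 (in_shuffle): [9 4 6 5 2 8 1 3 0 7]
After op 4 (in_shuffle): [8 9 1 4 3 6 0 5 7 2]
Card 2 is at position 9.

Answer: 9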